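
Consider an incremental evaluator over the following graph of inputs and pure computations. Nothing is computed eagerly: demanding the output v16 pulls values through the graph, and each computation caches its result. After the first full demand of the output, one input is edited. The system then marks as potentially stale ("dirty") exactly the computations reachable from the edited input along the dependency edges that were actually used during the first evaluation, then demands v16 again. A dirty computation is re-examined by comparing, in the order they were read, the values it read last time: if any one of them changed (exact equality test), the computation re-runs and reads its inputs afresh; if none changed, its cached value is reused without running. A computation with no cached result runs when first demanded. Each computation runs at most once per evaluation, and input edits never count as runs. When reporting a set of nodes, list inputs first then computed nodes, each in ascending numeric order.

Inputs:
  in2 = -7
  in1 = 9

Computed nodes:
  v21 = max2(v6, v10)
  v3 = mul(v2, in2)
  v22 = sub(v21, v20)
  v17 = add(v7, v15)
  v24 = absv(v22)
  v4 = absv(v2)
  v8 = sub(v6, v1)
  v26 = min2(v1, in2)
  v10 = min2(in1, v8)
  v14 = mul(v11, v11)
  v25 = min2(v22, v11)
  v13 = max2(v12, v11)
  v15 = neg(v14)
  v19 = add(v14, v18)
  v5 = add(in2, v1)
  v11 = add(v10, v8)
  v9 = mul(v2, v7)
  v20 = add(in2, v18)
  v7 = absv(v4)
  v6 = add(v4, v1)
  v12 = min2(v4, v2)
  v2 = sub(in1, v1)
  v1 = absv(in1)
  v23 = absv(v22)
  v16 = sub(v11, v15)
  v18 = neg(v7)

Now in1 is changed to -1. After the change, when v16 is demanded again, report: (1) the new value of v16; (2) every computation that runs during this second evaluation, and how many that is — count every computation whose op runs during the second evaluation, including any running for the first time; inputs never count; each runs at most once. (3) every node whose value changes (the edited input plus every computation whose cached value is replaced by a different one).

Initial pass — values computed on the first demand:
  v1 = absv(9) = 9
  v2 = sub(9, 9) = 0
  v4 = absv(0) = 0
  v6 = add(0, 9) = 9
  v8 = sub(9, 9) = 0
  v10 = min2(9, 0) = 0
  v11 = add(0, 0) = 0
  v14 = mul(0, 0) = 0
  v15 = neg(0) = 0
  v16 = sub(0, 0) = 0

Second demand — change propagation:
  v1: re-runs because in1 9->-1; new result 1.
  v2: re-runs because in1 9->-1; v1 9->1; new result -2.
  v4: re-runs because v2 0->-2; new result 2.
  v6: re-runs because v4 0->2; v1 9->1; new result 3.
  v8: re-runs because v6 9->3; v1 9->1; new result 2.
  v10: re-runs because in1 9->-1; v8 0->2; new result -1.
  v11: re-runs because v10 0->-1; v8 0->2; new result 1.
  v14: re-runs because v11 0->1; v11 0->1; new result 1.
  v15: re-runs because v14 0->1; new result -1.
  v16: re-runs because v11 0->1; v15 0->-1; new result 2.

v16 now evaluates to 2.
Run set: v1, v2, v4, v6, v8, v10, v11, v14, v15, v16 (10 run).
Changed values: in1, v1, v2, v4, v6, v8, v10, v11, v14, v15, v16.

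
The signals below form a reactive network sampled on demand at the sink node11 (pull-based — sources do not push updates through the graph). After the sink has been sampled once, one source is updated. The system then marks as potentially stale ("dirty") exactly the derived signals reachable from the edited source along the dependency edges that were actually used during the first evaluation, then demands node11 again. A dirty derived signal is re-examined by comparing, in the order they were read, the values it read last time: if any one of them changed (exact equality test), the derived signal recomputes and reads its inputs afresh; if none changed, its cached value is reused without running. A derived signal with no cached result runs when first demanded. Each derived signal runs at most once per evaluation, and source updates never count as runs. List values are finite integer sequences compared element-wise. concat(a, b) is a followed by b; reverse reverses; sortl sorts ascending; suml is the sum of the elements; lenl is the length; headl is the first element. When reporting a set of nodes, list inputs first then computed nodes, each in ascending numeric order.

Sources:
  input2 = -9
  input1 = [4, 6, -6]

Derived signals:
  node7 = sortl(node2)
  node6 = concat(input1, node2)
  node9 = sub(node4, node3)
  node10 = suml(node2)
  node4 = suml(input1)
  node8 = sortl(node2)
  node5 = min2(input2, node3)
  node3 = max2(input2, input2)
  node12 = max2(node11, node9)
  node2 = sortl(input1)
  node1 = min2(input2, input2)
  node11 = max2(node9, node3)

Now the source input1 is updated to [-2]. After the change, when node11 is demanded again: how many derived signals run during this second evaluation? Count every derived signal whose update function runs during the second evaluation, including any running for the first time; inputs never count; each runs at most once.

Run set: node4, node9, node11 (3 run).

Initial pass — values computed on the first demand:
  node3 = max2(-9, -9) = -9
  node4 = suml([4, 6, -6]) = 4
  node9 = sub(4, -9) = 13
  node11 = max2(13, -9) = 13

Second demand — change propagation:
  node4: re-runs because input1 [4, 6, -6]->[-2]; new result -2.
  node9: re-runs because node4 4->-2; new result 7.
  node11: re-runs because node9 13->7; new result 7.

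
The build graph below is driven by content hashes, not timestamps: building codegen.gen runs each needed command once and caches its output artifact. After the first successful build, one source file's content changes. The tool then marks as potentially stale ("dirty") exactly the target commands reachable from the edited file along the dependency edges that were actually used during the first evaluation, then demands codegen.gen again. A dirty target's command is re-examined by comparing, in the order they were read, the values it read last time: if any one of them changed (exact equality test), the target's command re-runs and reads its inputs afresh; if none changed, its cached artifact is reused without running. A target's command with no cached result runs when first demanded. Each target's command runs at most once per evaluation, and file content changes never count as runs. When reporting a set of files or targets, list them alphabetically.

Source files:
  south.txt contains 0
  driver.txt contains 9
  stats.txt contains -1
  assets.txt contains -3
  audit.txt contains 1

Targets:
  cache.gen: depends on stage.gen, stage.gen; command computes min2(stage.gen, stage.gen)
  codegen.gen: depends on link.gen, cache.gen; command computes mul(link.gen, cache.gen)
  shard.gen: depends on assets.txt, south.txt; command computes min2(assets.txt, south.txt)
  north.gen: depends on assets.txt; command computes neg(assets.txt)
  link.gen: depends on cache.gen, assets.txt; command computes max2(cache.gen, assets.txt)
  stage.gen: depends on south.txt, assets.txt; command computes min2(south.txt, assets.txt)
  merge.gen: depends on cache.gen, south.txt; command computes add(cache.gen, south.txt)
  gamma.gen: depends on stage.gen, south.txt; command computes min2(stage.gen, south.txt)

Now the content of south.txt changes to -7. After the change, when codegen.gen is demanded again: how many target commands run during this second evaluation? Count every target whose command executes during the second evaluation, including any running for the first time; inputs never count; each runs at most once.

Initial pass — values computed on the first demand:
  stage.gen = min2(0, -3) = -3
  cache.gen = min2(-3, -3) = -3
  link.gen = max2(-3, -3) = -3
  codegen.gen = mul(-3, -3) = 9

Second demand — change propagation:
  stage.gen: re-runs because south.txt 0->-7; new result -7.
  cache.gen: re-runs because stage.gen -3->-7; stage.gen -3->-7; new result -7.
  link.gen: re-runs because cache.gen -3->-7; new result -3 (unchanged).
  codegen.gen: re-runs because cache.gen -3->-7; new result 21.

Run set: cache.gen, codegen.gen, link.gen, stage.gen (4 run).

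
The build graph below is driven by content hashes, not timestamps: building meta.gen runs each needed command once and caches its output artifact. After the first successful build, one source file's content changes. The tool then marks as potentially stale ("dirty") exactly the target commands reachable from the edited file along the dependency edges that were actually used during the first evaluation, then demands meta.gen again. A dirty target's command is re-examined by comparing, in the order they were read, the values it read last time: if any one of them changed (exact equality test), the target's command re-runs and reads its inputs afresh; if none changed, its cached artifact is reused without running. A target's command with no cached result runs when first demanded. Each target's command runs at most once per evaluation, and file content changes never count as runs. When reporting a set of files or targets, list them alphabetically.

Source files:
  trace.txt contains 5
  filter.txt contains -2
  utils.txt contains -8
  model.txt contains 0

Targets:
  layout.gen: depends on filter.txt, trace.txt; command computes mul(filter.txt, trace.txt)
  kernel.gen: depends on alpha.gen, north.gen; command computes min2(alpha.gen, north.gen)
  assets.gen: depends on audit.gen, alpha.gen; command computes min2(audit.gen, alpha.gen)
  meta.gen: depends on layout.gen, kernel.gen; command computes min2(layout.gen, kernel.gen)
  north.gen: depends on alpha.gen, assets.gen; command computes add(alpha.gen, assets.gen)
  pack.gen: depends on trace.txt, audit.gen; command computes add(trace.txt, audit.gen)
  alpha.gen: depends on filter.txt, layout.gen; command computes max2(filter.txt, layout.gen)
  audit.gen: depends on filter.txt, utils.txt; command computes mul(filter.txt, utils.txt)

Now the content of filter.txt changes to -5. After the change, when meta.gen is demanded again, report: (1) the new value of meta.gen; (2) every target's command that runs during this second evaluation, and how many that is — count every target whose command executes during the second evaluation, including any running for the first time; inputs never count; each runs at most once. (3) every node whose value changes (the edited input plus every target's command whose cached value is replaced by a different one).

meta.gen now evaluates to -25.
Run set: alpha.gen, assets.gen, audit.gen, kernel.gen, layout.gen, meta.gen, north.gen (7 run).
Changed values: alpha.gen, assets.gen, audit.gen, filter.txt, kernel.gen, layout.gen, meta.gen, north.gen.

Initial pass — values computed on the first demand:
  audit.gen = mul(-2, -8) = 16
  layout.gen = mul(-2, 5) = -10
  alpha.gen = max2(-2, -10) = -2
  assets.gen = min2(16, -2) = -2
  north.gen = add(-2, -2) = -4
  kernel.gen = min2(-2, -4) = -4
  meta.gen = min2(-10, -4) = -10

Second demand — change propagation:
  audit.gen: re-runs because filter.txt -2->-5; new result 40.
  layout.gen: re-runs because filter.txt -2->-5; new result -25.
  alpha.gen: re-runs because filter.txt -2->-5; layout.gen -10->-25; new result -5.
  assets.gen: re-runs because audit.gen 16->40; alpha.gen -2->-5; new result -5.
  north.gen: re-runs because alpha.gen -2->-5; assets.gen -2->-5; new result -10.
  kernel.gen: re-runs because alpha.gen -2->-5; north.gen -4->-10; new result -10.
  meta.gen: re-runs because layout.gen -10->-25; kernel.gen -4->-10; new result -25.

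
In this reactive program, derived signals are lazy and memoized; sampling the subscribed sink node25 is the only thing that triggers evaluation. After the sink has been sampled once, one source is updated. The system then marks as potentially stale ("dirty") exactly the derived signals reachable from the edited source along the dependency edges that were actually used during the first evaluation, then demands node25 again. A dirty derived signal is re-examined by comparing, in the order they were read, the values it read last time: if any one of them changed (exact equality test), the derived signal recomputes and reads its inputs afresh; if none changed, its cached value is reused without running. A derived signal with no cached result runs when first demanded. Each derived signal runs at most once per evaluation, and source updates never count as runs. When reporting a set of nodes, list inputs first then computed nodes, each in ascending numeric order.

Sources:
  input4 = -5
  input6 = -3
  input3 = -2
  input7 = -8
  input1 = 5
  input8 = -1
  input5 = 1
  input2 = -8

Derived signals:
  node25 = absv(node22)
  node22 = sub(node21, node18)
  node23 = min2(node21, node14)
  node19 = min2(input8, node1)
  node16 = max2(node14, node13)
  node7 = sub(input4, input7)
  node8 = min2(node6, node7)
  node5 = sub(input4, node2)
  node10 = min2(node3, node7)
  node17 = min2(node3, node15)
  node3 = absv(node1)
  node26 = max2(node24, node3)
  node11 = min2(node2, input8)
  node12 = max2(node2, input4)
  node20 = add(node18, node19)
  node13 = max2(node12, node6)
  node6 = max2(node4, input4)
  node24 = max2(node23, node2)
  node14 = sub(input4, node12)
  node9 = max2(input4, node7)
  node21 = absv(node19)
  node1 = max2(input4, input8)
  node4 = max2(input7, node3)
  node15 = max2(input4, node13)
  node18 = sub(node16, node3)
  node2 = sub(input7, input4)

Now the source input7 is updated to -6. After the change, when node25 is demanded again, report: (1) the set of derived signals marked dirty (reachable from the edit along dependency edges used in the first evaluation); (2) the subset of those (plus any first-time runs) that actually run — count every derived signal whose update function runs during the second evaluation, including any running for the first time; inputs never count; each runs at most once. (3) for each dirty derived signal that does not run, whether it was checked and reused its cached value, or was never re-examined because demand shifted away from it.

First demand of the output computes:
  node1 = max2(-5, -1) = -1
  node2 = sub(-8, -5) = -3
  node3 = absv(-1) = 1
  node4 = max2(-8, 1) = 1
  node6 = max2(1, -5) = 1
  node12 = max2(-3, -5) = -3
  node13 = max2(-3, 1) = 1
  node14 = sub(-5, -3) = -2
  node16 = max2(-2, 1) = 1
  node18 = sub(1, 1) = 0
  node19 = min2(-1, -1) = -1
  node21 = absv(-1) = 1
  node22 = sub(1, 0) = 1
  node25 = absv(1) = 1

After the edit, cleaning proceeds:
  node2: a read changed (input7 -8->-6) — executes, giving -1.
  node4: a read changed (input7 -8->-6) — executes, giving 1 — identical to its old value.
  node6: dirty, but its reads are unchanged (node4 unchanged, input4 unchanged); cached 1 stands.
  node12: a read changed (node2 -3->-1) — executes, giving -1.
  node13: a read changed (node12 -3->-1) — executes, giving 1 — identical to its old value.
  node14: a read changed (node12 -3->-1) — executes, giving -4.
  node16: a read changed (node14 -2->-4) — executes, giving 1 — identical to its old value.
  node18: dirty, but its reads are unchanged (node16 unchanged, node3 unchanged); cached 0 stands.
  node22: dirty, but its reads are unchanged (node21 unchanged, node18 unchanged); cached 1 stands.
  node25: dirty, but its reads are unchanged (node22 unchanged); cached 1 stands.

Note where the cutoff bites: node6 is checked, finds nothing changed, and keeps its cache.

The edit dirties: node2, node4, node6, node12, node13, node14, node16, node18, node22, node25.
6 derived signals run: node2, node4, node12, node13, node14, node16.
Cache hits after checking: node6, node18, node22, node25.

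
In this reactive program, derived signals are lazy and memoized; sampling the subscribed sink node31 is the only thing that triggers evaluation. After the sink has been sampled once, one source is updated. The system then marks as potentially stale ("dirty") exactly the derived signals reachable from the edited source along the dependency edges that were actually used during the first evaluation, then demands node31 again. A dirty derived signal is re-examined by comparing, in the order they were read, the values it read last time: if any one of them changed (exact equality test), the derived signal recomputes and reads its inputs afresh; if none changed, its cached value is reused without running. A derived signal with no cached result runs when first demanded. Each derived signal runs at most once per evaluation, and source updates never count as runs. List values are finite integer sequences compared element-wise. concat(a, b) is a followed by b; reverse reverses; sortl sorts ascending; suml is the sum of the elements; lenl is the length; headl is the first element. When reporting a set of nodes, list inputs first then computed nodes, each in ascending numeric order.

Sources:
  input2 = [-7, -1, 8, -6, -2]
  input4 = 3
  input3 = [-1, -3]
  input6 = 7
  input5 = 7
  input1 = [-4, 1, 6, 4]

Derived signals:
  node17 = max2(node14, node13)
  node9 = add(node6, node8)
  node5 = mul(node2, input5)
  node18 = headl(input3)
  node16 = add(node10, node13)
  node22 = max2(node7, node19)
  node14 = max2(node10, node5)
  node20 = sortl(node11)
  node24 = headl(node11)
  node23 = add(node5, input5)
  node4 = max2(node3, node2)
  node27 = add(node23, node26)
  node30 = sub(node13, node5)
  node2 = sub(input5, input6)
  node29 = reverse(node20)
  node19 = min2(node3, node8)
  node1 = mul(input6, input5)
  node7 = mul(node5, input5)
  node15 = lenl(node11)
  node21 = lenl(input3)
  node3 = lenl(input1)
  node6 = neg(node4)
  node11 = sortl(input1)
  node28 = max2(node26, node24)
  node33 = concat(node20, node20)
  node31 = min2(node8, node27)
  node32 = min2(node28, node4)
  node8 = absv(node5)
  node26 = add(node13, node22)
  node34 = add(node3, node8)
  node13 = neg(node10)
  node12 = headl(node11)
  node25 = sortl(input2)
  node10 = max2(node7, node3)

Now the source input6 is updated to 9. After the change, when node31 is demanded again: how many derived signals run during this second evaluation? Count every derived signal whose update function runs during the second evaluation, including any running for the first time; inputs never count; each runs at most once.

11 derived signals run: node2, node5, node7, node8, node10, node19, node22, node23, node26, node27, node31.
Note where the cutoff bites: node13 is checked, finds nothing changed, and keeps its cache.

First demand of the output computes:
  node2 = sub(7, 7) = 0
  node3 = lenl([-4, 1, 6, 4]) = 4
  node5 = mul(0, 7) = 0
  node7 = mul(0, 7) = 0
  node8 = absv(0) = 0
  node10 = max2(0, 4) = 4
  node13 = neg(4) = -4
  node19 = min2(4, 0) = 0
  node22 = max2(0, 0) = 0
  node23 = add(0, 7) = 7
  node26 = add(-4, 0) = -4
  node27 = add(7, -4) = 3
  node31 = min2(0, 3) = 0

After the edit, cleaning proceeds:
  node2: a read changed (input6 7->9) — executes, giving -2.
  node5: a read changed (node2 0->-2) — executes, giving -14.
  node7: a read changed (node5 0->-14) — executes, giving -98.
  node8: a read changed (node5 0->-14) — executes, giving 14.
  node10: a read changed (node7 0->-98) — executes, giving 4 — identical to its old value.
  node13: dirty, but its reads are unchanged (node10 unchanged); cached -4 stands.
  node19: a read changed (node8 0->14) — executes, giving 4.
  node22: a read changed (node7 0->-98; node19 0->4) — executes, giving 4.
  node23: a read changed (node5 0->-14) — executes, giving -7.
  node26: a read changed (node22 0->4) — executes, giving 0.
  node27: a read changed (node23 7->-7; node26 -4->0) — executes, giving -7.
  node31: a read changed (node8 0->14; node27 3->-7) — executes, giving -7.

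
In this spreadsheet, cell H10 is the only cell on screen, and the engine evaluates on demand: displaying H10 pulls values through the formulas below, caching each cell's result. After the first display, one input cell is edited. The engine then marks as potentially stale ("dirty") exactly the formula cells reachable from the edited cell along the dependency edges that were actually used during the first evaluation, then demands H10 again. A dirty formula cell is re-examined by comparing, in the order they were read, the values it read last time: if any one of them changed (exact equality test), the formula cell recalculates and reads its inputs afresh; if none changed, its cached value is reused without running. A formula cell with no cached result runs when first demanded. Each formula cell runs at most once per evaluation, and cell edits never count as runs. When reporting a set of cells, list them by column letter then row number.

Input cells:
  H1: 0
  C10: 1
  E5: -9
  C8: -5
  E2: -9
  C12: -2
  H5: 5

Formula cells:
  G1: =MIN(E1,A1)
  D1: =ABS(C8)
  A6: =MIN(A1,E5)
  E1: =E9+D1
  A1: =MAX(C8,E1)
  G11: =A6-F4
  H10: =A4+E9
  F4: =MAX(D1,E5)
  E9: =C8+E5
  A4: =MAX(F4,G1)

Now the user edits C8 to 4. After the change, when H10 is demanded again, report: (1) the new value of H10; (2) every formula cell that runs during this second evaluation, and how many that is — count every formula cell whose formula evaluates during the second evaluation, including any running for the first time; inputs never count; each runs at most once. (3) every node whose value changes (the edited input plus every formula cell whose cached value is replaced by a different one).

H10 now evaluates to -1.
Run set: A1, A4, D1, E1, E9, F4, G1, H10 (8 run).
Changed values: A1, A4, C8, D1, E1, E9, F4, G1, H10.

Initial pass — values computed on the first demand:
  D1 = ABS(-5) = 5
  E9 = -5 + -9 = -14
  E1 = -14 + 5 = -9
  A1 = MAX(-5, -9) = -5
  F4 = MAX(5, -9) = 5
  G1 = MIN(-9, -5) = -9
  A4 = MAX(5, -9) = 5
  H10 = 5 + -14 = -9

Second demand — change propagation:
  D1: re-runs because C8 -5->4; new result 4.
  E9: re-runs because C8 -5->4; new result -5.
  E1: re-runs because E9 -14->-5; D1 5->4; new result -1.
  A1: re-runs because C8 -5->4; E1 -9->-1; new result 4.
  F4: re-runs because D1 5->4; new result 4.
  G1: re-runs because E1 -9->-1; A1 -5->4; new result -1.
  A4: re-runs because F4 5->4; G1 -9->-1; new result 4.
  H10: re-runs because A4 5->4; E9 -14->-5; new result -1.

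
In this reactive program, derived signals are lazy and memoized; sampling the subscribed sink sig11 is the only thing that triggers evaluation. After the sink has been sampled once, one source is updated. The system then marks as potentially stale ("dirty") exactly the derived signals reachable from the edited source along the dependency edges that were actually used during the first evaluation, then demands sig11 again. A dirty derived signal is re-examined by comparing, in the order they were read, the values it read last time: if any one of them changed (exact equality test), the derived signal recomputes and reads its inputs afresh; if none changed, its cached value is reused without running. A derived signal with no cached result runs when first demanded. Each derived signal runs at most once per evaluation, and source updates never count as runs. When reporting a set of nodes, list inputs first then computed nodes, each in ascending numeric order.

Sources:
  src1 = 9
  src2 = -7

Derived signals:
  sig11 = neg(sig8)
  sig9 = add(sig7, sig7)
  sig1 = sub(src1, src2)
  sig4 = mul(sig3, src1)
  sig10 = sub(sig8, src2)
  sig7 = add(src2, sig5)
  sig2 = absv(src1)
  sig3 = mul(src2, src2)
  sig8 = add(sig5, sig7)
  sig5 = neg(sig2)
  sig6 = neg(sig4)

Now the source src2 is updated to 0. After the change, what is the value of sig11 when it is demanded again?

Demanding sig11 again yields 18.

First demand of the output computes:
  sig2 = absv(9) = 9
  sig5 = neg(9) = -9
  sig7 = add(-7, -9) = -16
  sig8 = add(-9, -16) = -25
  sig11 = neg(-25) = 25

After the edit, cleaning proceeds:
  sig7: a read changed (src2 -7->0) — executes, giving -9.
  sig8: a read changed (sig7 -16->-9) — executes, giving -18.
  sig11: a read changed (sig8 -25->-18) — executes, giving 18.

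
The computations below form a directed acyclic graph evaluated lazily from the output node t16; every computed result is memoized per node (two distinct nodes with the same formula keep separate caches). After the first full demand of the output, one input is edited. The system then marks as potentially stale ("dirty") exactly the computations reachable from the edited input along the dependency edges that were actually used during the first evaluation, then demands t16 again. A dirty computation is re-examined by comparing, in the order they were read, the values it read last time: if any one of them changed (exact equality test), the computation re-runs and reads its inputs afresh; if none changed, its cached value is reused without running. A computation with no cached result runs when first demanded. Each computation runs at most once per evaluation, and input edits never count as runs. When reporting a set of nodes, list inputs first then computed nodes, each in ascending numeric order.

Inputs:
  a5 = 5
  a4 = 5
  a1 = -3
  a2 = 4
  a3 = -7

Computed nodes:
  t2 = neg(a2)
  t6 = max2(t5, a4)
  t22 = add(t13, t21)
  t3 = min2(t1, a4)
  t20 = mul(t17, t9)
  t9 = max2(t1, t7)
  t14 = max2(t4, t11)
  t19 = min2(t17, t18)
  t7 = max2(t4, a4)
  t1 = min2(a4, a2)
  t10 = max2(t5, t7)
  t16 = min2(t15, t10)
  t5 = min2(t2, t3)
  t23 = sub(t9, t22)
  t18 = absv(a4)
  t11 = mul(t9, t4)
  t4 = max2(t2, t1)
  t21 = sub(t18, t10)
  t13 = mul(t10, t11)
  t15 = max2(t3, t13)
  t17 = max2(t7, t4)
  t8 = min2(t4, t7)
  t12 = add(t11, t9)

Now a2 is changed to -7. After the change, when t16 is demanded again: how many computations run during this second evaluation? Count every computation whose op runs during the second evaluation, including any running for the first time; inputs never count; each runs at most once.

First demand of the output computes:
  t1 = min2(5, 4) = 4
  t2 = neg(4) = -4
  t3 = min2(4, 5) = 4
  t4 = max2(-4, 4) = 4
  t5 = min2(-4, 4) = -4
  t7 = max2(4, 5) = 5
  t9 = max2(4, 5) = 5
  t10 = max2(-4, 5) = 5
  t11 = mul(5, 4) = 20
  t13 = mul(5, 20) = 100
  t15 = max2(4, 100) = 100
  t16 = min2(100, 5) = 5

After the edit, cleaning proceeds:
  t1: a read changed (a2 4->-7) — executes, giving -7.
  t2: a read changed (a2 4->-7) — executes, giving 7.
  t3: a read changed (t1 4->-7) — executes, giving -7.
  t4: a read changed (t2 -4->7; t1 4->-7) — executes, giving 7.
  t5: a read changed (t2 -4->7; t3 4->-7) — executes, giving -7.
  t7: a read changed (t4 4->7) — executes, giving 7.
  t9: a read changed (t1 4->-7; t7 5->7) — executes, giving 7.
  t10: a read changed (t5 -4->-7; t7 5->7) — executes, giving 7.
  t11: a read changed (t9 5->7; t4 4->7) — executes, giving 49.
  t13: a read changed (t10 5->7; t11 20->49) — executes, giving 343.
  t15: a read changed (t3 4->-7; t13 100->343) — executes, giving 343.
  t16: a read changed (t15 100->343; t10 5->7) — executes, giving 7.

12 computations run: t1, t2, t3, t4, t5, t7, t9, t10, t11, t13, t15, t16.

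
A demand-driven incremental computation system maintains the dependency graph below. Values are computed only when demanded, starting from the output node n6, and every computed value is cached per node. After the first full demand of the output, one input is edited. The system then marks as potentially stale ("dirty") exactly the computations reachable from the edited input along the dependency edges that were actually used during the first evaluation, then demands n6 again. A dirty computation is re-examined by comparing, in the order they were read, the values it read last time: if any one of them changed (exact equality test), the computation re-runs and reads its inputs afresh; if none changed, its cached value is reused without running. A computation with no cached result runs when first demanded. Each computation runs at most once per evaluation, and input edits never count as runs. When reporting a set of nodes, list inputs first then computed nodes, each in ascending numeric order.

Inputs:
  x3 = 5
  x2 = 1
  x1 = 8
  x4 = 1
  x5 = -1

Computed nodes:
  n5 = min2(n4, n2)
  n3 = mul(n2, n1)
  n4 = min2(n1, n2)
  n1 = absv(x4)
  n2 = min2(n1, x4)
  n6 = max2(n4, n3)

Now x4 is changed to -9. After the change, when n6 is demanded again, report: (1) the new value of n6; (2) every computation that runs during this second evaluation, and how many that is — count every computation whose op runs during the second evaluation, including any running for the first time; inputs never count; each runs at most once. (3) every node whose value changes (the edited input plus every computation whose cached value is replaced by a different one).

First evaluation (everything demanded from the output):
  n1 = absv(1) = 1
  n2 = min2(1, 1) = 1
  n3 = mul(1, 1) = 1
  n4 = min2(1, 1) = 1
  n6 = max2(1, 1) = 1

Propagation after the edit:
  n1: runs — x4 1->-9; result 9.
  n2: runs — n1 1->9; x4 1->-9; result -9.
  n3: runs — n2 1->-9; n1 1->9; result -81.
  n4: runs — n1 1->9; n2 1->-9; result -9.
  n6: runs — n4 1->-9; n3 1->-81; result -9.

New value of n6: -9.
Computations that run: n1, n2, n3, n4, n6 — 5 in total.
Values that change: x4, n1, n2, n3, n4, n6.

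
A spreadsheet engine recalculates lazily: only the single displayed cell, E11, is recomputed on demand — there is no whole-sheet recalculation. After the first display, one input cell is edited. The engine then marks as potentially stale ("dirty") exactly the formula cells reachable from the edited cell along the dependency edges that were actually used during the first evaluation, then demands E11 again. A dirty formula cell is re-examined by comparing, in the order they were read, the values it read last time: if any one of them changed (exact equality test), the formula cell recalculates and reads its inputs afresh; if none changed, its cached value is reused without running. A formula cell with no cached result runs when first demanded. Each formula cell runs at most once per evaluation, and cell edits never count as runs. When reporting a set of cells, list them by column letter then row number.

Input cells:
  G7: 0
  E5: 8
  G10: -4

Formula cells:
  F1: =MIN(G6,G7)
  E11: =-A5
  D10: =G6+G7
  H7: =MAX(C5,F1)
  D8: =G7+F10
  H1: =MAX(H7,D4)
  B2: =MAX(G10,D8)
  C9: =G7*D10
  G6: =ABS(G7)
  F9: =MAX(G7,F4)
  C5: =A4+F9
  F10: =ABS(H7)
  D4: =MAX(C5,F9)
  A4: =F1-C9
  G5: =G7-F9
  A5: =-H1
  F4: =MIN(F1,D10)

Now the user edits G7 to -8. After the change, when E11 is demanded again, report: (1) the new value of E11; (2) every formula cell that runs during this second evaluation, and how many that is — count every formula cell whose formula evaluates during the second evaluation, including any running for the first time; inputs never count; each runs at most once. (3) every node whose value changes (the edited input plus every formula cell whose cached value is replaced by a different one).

First evaluation (everything demanded from the output):
  G6 = ABS(0) = 0
  D10 = 0 + 0 = 0
  C9 = 0 * 0 = 0
  F1 = MIN(0, 0) = 0
  A4 = 0 - 0 = 0
  F4 = MIN(0, 0) = 0
  F9 = MAX(0, 0) = 0
  C5 = 0 + 0 = 0
  D4 = MAX(0, 0) = 0
  H7 = MAX(0, 0) = 0
  H1 = MAX(0, 0) = 0
  A5 = -(0) = 0
  E11 = -(0) = 0

Propagation after the edit:
  G6: runs — G7 0->-8; result 8.
  D10: runs — G6 0->8; G7 0->-8; result 0 (same value as before).
  C9: runs — G7 0->-8; result 0 (same value as before).
  F1: runs — G6 0->8; G7 0->-8; result -8.
  A4: runs — F1 0->-8; result -8.
  F4: runs — F1 0->-8; result -8.
  F9: runs — G7 0->-8; F4 0->-8; result -8.
  C5: runs — A4 0->-8; F9 0->-8; result -16.
  D4: runs — C5 0->-16; F9 0->-8; result -8.
  H7: runs — C5 0->-16; F1 0->-8; result -8.
  H1: runs — H7 0->-8; D4 0->-8; result -8.
  A5: runs — H1 0->-8; result 8.
  E11: runs — A5 0->8; result -8.

New value of E11: -8.
Formula cells that run: A4, A5, C5, C9, D4, D10, E11, F1, F4, F9, G6, H1, H7 — 13 in total.
Values that change: A4, A5, C5, D4, E11, F1, F4, F9, G6, G7, H1, H7.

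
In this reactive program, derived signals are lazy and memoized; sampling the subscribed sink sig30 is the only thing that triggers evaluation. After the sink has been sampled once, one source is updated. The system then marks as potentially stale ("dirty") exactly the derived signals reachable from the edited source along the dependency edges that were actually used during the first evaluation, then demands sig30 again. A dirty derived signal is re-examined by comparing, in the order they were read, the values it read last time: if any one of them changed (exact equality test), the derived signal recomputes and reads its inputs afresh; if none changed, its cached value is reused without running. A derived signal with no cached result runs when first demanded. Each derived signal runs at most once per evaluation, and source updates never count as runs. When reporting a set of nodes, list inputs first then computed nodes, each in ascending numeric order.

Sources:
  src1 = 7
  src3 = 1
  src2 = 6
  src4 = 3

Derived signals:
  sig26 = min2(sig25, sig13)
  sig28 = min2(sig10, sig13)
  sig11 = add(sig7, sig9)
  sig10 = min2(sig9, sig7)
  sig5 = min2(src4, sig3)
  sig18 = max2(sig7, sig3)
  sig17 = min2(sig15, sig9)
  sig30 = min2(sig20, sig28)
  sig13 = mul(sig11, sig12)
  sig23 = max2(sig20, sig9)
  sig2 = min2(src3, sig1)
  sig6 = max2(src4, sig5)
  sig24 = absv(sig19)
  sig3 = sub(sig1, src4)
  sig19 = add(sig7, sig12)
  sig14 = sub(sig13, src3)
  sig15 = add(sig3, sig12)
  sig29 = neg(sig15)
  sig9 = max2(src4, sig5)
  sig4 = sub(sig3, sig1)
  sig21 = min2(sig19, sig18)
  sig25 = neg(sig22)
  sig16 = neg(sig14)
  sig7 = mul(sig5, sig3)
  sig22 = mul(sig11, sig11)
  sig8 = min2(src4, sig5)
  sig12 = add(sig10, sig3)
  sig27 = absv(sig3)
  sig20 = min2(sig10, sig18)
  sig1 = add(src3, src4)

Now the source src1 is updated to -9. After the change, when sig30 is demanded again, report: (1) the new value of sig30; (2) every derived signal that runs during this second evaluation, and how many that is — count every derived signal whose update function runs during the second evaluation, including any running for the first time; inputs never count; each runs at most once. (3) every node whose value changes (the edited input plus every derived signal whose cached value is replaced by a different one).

Demanding sig30 again yields 1.
0 derived signals run: none.
The nodes whose values change: src1.
Note the shortcut — nothing in the graph depends on src1 at all, so no recomputation happens.

First demand of the output computes:
  sig1 = add(1, 3) = 4
  sig3 = sub(4, 3) = 1
  sig5 = min2(3, 1) = 1
  sig7 = mul(1, 1) = 1
  sig9 = max2(3, 1) = 3
  sig10 = min2(3, 1) = 1
  sig11 = add(1, 3) = 4
  sig12 = add(1, 1) = 2
  sig13 = mul(4, 2) = 8
  sig18 = max2(1, 1) = 1
  sig20 = min2(1, 1) = 1
  sig28 = min2(1, 8) = 1
  sig30 = min2(1, 1) = 1

After the edit, cleaning proceeds:
  no node depends on src1 at all; the second demand re-runs nothing.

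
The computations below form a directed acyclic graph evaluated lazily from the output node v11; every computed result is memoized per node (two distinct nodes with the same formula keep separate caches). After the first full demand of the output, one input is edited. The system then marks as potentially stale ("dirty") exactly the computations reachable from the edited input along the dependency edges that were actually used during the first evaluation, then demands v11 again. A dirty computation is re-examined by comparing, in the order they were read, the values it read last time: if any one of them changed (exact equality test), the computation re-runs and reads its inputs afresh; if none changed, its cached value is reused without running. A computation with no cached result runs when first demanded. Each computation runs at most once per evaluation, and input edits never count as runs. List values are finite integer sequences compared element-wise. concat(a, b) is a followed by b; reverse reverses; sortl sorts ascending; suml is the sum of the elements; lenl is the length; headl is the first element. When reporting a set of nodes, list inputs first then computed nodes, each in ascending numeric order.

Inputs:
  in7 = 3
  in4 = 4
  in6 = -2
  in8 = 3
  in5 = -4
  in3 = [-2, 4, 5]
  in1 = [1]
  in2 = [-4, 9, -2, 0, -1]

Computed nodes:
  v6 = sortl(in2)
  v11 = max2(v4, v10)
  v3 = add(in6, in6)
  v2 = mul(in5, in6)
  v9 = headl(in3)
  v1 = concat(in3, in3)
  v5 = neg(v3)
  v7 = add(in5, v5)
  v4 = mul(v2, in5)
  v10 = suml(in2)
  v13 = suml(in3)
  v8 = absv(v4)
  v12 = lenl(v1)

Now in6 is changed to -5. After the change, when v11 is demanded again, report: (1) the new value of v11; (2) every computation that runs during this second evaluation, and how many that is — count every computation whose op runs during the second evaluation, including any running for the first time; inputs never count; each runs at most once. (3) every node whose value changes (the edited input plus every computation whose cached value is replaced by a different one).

First demand of the output computes:
  v2 = mul(-4, -2) = 8
  v4 = mul(8, -4) = -32
  v10 = suml([-4, 9, -2, 0, -1]) = 2
  v11 = max2(-32, 2) = 2

After the edit, cleaning proceeds:
  v2: a read changed (in6 -2->-5) — executes, giving 20.
  v4: a read changed (v2 8->20) — executes, giving -80.
  v11: a read changed (v4 -32->-80) — executes, giving 2 — identical to its old value.

Demanding v11 again yields 2.
3 computations run: v2, v4, v11.
The nodes whose values change: in6, v2, v4.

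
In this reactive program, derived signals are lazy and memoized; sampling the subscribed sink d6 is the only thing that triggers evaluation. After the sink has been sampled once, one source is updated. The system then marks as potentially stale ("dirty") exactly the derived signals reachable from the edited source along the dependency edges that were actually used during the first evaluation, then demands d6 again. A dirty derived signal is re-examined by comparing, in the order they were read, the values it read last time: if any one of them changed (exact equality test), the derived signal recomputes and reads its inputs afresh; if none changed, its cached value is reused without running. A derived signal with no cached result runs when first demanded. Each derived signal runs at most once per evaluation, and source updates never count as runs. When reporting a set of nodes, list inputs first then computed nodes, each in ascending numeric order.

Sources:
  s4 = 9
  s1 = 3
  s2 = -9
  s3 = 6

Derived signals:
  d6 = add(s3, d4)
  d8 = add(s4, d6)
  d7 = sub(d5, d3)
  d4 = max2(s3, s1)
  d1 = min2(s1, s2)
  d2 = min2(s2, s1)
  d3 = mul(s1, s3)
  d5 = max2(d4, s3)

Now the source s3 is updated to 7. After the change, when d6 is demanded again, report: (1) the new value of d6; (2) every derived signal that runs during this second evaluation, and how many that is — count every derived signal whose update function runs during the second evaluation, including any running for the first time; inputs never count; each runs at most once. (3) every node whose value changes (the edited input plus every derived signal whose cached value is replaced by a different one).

Demanding d6 again yields 14.
2 derived signals run: d4, d6.
The nodes whose values change: s3, d4, d6.

First demand of the output computes:
  d4 = max2(6, 3) = 6
  d6 = add(6, 6) = 12

After the edit, cleaning proceeds:
  d4: a read changed (s3 6->7) — executes, giving 7.
  d6: a read changed (s3 6->7; d4 6->7) — executes, giving 14.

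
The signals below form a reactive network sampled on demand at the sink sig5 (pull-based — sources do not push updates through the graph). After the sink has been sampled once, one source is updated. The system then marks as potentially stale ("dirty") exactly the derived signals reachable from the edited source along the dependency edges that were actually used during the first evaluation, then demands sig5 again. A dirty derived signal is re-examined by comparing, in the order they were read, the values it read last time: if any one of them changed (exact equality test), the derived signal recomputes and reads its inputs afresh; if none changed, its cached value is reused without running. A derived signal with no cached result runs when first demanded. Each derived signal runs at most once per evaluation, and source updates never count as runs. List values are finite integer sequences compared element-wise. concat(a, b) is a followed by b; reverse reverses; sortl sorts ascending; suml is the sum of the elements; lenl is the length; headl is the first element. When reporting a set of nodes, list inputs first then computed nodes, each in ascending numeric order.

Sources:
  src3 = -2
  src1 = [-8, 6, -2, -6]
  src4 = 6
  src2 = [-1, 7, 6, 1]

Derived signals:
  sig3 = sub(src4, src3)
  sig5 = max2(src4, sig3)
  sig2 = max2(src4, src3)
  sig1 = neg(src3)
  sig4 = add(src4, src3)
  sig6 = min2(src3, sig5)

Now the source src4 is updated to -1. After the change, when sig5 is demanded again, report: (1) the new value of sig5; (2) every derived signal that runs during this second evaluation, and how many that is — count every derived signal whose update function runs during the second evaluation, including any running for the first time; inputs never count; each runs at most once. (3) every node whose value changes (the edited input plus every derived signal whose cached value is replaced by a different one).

sig5 now evaluates to 1.
Run set: sig3, sig5 (2 run).
Changed values: src4, sig3, sig5.

Initial pass — values computed on the first demand:
  sig3 = sub(6, -2) = 8
  sig5 = max2(6, 8) = 8

Second demand — change propagation:
  sig3: re-runs because src4 6->-1; new result 1.
  sig5: re-runs because src4 6->-1; sig3 8->1; new result 1.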